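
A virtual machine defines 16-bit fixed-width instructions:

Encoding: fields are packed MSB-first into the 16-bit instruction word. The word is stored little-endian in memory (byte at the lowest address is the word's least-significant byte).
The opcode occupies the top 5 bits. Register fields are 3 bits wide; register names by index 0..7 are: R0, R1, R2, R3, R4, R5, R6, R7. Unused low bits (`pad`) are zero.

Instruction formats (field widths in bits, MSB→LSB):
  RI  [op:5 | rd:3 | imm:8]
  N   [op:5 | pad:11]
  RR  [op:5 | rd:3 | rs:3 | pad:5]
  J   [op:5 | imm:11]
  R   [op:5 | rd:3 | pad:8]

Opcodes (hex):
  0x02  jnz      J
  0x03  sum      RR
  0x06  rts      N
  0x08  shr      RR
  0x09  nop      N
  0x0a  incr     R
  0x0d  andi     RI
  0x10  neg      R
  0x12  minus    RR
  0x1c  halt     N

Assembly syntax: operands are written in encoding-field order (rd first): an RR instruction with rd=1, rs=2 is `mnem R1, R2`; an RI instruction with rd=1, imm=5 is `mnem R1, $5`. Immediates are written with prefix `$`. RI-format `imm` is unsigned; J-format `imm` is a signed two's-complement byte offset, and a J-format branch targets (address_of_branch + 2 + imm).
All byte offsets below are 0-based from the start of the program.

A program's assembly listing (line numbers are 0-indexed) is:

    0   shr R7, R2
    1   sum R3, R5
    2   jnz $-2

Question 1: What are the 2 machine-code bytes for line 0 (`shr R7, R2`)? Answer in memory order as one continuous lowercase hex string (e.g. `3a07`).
4047

line 0 (shr): pack op=0x8:5|rd=7:3|rs=2:3|pad=0:5 = 0x4740; little→ 40 47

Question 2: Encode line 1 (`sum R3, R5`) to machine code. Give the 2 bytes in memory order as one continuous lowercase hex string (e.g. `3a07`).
a01b

line 1 (sum): pack op=0x3:5|rd=3:3|rs=5:3|pad=0:5 = 0x1ba0; little→ a0 1b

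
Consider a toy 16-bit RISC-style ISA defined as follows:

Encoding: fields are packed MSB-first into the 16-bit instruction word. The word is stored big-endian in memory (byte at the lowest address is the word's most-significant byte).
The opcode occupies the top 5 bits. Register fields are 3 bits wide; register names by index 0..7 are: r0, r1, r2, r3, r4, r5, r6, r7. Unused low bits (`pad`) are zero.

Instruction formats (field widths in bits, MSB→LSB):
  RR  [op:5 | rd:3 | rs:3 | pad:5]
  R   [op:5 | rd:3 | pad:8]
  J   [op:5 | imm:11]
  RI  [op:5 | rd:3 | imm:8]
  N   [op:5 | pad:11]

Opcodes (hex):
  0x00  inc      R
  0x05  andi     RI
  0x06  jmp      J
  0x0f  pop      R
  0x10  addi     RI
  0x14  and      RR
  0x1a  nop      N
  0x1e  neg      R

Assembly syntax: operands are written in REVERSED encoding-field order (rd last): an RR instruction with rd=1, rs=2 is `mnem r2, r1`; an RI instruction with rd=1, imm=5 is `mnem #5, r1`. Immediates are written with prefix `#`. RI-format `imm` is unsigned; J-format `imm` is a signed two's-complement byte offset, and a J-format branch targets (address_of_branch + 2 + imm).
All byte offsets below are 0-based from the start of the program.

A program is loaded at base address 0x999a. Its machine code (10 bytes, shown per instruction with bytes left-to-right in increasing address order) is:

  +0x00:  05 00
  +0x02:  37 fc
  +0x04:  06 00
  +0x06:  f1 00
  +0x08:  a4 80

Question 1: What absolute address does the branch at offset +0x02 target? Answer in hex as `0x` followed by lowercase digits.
@+02  big-endian(37 fc) = 0x37fc
  opcode bits[15:11]=0x6: jmp/J
  [10:0] imm=2044 (s11→-4) = #-4
  target = base 0x999a + off 0x02 + 2 + imm -4 = 0x999a

0x999a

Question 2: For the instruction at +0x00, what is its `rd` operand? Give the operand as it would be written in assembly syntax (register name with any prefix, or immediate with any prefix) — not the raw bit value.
r5

off 0x00: read 05 00 as big → 0x0500
  top 5b → 0x0 → inc [R]
  [10:8] rd=5 = r5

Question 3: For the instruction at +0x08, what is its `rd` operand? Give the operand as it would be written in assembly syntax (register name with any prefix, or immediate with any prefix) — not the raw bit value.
[08] a4 80 → 0xa480
  opcode bits[15:11]=0x14: and/RR
  rd@[10:8]=0x4 ⇒ r4
  rs@[7:5]=0x4 ⇒ r4

r4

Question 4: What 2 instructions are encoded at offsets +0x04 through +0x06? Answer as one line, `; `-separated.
+0x04: 06 00 ⇒ word 0x0600 (big)
  top 5b → 0x0 → inc [R]
  rd@[10:8]=0x6 ⇒ r6
+0x06: f1 00 ⇒ word 0xf100 (big)
  top 5b → 0x1e → neg [R]
  rd@[10:8]=0x1 ⇒ r1

inc r6; neg r1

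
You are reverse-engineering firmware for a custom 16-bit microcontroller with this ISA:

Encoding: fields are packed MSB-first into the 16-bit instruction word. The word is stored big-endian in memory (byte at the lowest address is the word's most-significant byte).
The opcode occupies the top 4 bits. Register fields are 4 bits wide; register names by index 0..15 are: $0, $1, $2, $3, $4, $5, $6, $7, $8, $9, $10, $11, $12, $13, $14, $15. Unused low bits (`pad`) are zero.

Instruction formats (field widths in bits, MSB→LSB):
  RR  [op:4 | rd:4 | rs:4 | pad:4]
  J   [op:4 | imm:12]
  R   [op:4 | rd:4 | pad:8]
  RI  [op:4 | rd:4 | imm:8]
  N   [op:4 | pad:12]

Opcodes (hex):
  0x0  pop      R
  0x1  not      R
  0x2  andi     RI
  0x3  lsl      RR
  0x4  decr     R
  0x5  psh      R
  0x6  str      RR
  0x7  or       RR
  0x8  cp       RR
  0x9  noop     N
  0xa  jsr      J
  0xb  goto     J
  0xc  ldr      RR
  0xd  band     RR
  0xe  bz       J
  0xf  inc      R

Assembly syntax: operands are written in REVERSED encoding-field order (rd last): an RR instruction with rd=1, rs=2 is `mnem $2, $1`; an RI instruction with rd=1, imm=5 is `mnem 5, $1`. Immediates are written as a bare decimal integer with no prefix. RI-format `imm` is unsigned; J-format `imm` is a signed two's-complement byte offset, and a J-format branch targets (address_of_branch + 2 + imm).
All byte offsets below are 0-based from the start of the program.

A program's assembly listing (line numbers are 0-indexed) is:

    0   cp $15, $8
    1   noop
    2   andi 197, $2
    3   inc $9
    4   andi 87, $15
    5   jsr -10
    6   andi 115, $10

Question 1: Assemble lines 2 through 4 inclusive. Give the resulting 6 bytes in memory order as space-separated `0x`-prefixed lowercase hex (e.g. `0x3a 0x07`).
0x22 0xc5 0xf9 0x00 0x2f 0x57

L2: andi op=0x2:4|rd=2:4|imm=197:8 ⇒ 0x22c5 ⇒ big 22 c5
L3: inc op=0xf:4|rd=9:4|pad=0:8 ⇒ 0xf900 ⇒ big f9 00
L4: andi op=0x2:4|rd=15:4|imm=87:8 ⇒ 0x2f57 ⇒ big 2f 57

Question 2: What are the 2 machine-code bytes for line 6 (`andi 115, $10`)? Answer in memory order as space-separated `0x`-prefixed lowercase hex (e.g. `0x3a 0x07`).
line 6 (andi): pack op=0x2:4|rd=10:4|imm=115:8 = 0x2a73; big→ 2a 73

0x2a 0x73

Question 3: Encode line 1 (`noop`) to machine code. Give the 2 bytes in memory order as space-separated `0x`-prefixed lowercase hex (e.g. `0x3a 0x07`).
0x90 0x00

1. noop fields op=0x9:4|pad=0:12 → word 9000h → 90 00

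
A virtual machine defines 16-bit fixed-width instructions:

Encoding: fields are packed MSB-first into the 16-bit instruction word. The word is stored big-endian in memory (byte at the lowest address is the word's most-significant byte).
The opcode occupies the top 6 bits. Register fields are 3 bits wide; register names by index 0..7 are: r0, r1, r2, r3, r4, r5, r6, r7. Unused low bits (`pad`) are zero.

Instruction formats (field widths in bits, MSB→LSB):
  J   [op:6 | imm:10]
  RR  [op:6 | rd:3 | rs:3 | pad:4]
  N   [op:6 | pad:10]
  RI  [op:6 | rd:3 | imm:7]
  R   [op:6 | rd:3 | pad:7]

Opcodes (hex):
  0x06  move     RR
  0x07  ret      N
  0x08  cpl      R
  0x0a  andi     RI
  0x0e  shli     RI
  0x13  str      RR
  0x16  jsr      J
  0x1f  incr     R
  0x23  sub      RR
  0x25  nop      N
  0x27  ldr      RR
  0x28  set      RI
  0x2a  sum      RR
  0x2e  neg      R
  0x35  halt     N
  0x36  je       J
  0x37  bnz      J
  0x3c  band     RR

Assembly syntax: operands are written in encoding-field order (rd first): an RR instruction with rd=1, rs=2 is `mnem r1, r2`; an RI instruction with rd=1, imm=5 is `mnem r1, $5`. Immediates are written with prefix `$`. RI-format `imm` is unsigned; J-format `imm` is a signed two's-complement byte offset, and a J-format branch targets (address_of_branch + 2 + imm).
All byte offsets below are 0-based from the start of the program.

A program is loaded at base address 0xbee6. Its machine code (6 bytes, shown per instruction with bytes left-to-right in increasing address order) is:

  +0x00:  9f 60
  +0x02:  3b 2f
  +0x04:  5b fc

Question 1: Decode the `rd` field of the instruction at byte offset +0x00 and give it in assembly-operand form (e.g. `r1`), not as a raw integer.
off 0x00: read 9f 60 as big → 0x9f60
  op=0x9f60>>10=0x27 ⇒ ldr (RR)
  rd: (w>>7)&0x7=0x6 → r6
  rs: (w>>4)&0x7=0x6 → r6

r6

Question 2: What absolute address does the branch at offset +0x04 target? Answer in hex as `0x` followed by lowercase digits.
0xbee8

@+04  big-endian(5b fc) = 0x5bfc
  top 6b → 0x16 → jsr [J]
  imm@[9:0]=0x3fc (s10→-4) ⇒ $-4
  target = base 0xbee6 + off 0x04 + 2 + imm -4 = 0xbee8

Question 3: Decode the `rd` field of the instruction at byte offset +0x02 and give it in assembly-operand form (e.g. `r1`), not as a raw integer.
+0x02: 3b 2f ⇒ word 0x3b2f (big)
  opcode bits[15:10]=0xe: shli/RI
  [9:7] rd=6 = r6
  [6:0] imm=47 = $47

r6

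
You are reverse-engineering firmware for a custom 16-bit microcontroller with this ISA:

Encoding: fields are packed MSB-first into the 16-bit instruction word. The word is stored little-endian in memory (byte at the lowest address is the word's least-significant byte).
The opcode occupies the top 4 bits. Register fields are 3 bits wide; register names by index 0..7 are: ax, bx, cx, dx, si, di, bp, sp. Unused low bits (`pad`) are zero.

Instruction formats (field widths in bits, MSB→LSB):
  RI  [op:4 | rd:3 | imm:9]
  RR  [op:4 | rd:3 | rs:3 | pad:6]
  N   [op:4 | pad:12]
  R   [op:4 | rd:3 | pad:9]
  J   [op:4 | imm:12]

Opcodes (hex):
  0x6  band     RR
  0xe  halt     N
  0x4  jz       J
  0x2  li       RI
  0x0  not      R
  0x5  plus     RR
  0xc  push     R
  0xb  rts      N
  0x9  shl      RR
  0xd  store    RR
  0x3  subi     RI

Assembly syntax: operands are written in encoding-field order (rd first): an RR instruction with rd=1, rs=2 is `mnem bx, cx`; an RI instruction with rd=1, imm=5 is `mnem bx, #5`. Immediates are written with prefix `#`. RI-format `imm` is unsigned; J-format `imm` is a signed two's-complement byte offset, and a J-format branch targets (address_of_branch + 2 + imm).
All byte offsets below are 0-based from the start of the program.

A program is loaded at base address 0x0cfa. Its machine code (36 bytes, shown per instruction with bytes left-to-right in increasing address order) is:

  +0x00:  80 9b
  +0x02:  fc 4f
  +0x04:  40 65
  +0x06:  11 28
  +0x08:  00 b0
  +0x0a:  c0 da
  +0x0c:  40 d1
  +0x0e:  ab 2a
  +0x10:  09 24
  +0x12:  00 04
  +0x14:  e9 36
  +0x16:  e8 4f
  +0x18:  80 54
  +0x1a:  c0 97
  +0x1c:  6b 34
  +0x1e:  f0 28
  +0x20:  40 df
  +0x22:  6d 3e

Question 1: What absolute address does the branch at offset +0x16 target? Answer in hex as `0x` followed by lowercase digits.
+0x16: e8 4f ⇒ word 0x4fe8 (little)
  op=0x4fe8>>12=0x4 ⇒ jz (J)
  imm@[11:0]=0xfe8 (s12→-24) ⇒ #-24
  target = base 0x0cfa + off 0x16 + 2 + imm -24 = 0x0cfa

0x0cfa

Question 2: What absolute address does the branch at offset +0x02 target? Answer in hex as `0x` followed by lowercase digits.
0x0cfa

@+02  little-endian(fc 4f) = 0x4ffc
  op=0x4ffc>>12=0x4 ⇒ jz (J)
  [11:0] imm=4092 (s12→-4) = #-4
  target = base 0x0cfa + off 0x02 + 2 + imm -4 = 0x0cfa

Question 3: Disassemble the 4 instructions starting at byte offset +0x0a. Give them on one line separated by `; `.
store di, dx; store ax, di; li di, #171; li cx, #9

off 0x0a: read c0 da as little → 0xdac0
  top 4b → 0xd → store [RR]
  rd@[11:9]=0x5 ⇒ di
  rs@[8:6]=0x3 ⇒ dx
off 0x0c: read 40 d1 as little → 0xd140
  top 4b → 0xd → store [RR]
  rd@[11:9]=0x0 ⇒ ax
  rs@[8:6]=0x5 ⇒ di
off 0x0e: read ab 2a as little → 0x2aab
  top 4b → 0x2 → li [RI]
  rd@[11:9]=0x5 ⇒ di
  imm@[8:0]=0xab ⇒ #171
off 0x10: read 09 24 as little → 0x2409
  top 4b → 0x2 → li [RI]
  rd@[11:9]=0x2 ⇒ cx
  imm@[8:0]=0x9 ⇒ #9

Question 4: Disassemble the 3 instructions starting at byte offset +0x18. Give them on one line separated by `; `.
+0x18: 80 54 ⇒ word 0x5480 (little)
  top 4b → 0x5 → plus [RR]
  rd@[11:9]=0x2 ⇒ cx
  rs@[8:6]=0x2 ⇒ cx
+0x1a: c0 97 ⇒ word 0x97c0 (little)
  top 4b → 0x9 → shl [RR]
  rd@[11:9]=0x3 ⇒ dx
  rs@[8:6]=0x7 ⇒ sp
+0x1c: 6b 34 ⇒ word 0x346b (little)
  top 4b → 0x3 → subi [RI]
  rd@[11:9]=0x2 ⇒ cx
  imm@[8:0]=0x6b ⇒ #107

plus cx, cx; shl dx, sp; subi cx, #107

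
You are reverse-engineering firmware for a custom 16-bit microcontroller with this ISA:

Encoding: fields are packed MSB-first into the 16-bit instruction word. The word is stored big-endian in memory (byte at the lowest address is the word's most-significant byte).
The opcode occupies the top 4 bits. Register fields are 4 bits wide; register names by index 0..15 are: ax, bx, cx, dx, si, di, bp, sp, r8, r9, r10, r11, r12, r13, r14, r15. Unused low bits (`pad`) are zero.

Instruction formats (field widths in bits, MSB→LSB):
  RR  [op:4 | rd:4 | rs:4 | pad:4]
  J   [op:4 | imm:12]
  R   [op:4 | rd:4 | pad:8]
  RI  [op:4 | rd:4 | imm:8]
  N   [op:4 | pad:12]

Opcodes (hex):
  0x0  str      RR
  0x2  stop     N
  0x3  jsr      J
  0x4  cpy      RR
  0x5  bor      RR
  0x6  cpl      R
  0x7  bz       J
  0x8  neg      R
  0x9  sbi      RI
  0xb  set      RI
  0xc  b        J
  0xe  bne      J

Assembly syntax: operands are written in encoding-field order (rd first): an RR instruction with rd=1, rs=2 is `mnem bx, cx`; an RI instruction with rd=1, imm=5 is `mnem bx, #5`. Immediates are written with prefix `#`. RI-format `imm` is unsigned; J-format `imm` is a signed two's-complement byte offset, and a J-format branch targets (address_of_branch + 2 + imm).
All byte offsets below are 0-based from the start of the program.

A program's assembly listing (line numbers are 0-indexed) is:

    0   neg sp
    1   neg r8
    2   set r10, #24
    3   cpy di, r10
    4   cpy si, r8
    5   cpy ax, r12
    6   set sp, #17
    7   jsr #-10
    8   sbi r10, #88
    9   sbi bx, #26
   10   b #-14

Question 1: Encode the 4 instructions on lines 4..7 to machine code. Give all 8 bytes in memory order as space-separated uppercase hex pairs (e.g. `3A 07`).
44 80 40 C0 B7 11 3F F6

line 4 (cpy): pack op=0x4:4|rd=4:4|rs=8:4|pad=0:4 = 0x4480; big→ 44 80
line 5 (cpy): pack op=0x4:4|rd=0:4|rs=12:4|pad=0:4 = 0x40c0; big→ 40 c0
line 6 (set): pack op=0xb:4|rd=7:4|imm=17:8 = 0xb711; big→ b7 11
line 7 (jsr): pack op=0x3:4|imm=-10:12 = 0x3ff6; big→ 3f f6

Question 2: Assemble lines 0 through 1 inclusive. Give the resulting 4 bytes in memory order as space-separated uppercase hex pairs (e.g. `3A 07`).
line 0 (neg): pack op=0x8:4|rd=7:4|pad=0:8 = 0x8700; big→ 87 00
line 1 (neg): pack op=0x8:4|rd=8:4|pad=0:8 = 0x8800; big→ 88 00

87 00 88 00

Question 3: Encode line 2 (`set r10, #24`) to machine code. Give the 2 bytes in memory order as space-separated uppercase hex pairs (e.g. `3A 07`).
BA 18

line 2 (set): pack op=0xb:4|rd=10:4|imm=24:8 = 0xba18; big→ ba 18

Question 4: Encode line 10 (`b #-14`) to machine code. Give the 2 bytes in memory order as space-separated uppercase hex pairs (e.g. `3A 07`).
CF F2

L10: b op=0xc:4|imm=-14:12 ⇒ 0xcff2 ⇒ big cf f2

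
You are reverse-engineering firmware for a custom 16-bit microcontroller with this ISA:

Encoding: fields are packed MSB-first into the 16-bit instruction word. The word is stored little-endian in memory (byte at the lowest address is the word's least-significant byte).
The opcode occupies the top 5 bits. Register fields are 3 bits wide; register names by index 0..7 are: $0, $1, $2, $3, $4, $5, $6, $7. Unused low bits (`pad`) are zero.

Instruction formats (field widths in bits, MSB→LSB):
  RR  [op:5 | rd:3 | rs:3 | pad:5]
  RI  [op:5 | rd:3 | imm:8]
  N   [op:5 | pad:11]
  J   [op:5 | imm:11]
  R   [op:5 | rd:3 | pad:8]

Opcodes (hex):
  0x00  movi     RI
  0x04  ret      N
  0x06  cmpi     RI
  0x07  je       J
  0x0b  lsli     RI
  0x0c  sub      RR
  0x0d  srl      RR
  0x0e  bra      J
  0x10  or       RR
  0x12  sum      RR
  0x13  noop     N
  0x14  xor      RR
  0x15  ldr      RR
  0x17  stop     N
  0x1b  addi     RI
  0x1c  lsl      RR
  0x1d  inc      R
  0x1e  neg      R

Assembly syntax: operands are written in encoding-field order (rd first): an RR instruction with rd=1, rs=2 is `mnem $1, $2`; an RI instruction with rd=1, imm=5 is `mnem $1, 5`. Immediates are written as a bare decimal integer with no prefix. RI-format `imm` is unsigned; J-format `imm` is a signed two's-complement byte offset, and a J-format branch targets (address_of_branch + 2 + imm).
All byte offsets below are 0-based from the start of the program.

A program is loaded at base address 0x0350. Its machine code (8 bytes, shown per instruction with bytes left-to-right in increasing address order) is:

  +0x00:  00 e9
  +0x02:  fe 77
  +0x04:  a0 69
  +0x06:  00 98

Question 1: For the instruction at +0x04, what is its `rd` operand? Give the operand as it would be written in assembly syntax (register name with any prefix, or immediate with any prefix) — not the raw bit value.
+0x04: a0 69 ⇒ word 0x69a0 (little)
  op=0x69a0>>11=0xd ⇒ srl (RR)
  rd@[10:8]=0x1 ⇒ $1
  rs@[7:5]=0x5 ⇒ $5

$1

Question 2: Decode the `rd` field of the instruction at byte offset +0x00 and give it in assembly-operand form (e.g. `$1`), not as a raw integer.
$1

off 0x00: read 00 e9 as little → 0xe900
  top 5b → 0x1d → inc [R]
  [10:8] rd=1 = $1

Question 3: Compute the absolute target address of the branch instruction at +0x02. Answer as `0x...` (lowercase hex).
@+02  little-endian(fe 77) = 0x77fe
  top 5b → 0xe → bra [J]
  imm: (w>>0)&0x7ff=0x7fe (s11→-2) → -2
  target = base 0x0350 + off 0x02 + 2 + imm -2 = 0x0352

0x0352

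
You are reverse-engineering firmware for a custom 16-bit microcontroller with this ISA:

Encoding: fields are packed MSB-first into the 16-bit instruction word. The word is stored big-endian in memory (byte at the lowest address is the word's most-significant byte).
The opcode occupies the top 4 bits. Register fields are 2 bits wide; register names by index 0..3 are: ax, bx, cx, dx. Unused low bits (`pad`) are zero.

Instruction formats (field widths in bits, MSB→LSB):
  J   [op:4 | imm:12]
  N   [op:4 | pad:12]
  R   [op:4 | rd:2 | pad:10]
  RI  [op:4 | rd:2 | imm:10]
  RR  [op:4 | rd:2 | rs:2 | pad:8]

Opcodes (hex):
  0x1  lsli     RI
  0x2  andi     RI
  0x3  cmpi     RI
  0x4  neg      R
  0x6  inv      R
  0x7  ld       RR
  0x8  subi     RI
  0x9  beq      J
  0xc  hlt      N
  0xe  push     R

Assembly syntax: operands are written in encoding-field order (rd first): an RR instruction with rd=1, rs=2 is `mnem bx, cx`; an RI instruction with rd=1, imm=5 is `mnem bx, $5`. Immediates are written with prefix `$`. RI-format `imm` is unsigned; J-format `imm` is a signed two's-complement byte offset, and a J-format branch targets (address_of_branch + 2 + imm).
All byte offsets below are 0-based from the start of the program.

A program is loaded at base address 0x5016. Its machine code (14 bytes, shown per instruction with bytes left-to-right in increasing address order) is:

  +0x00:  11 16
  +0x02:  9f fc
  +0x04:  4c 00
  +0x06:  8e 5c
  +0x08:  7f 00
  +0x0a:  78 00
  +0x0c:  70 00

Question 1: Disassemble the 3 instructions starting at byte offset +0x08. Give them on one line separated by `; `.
[08] 7f 00 → 0x7f00
  op=0x7f00>>12=0x7 ⇒ ld (RR)
  rd: (w>>10)&0x3=0x3 → dx
  rs: (w>>8)&0x3=0x3 → dx
[0a] 78 00 → 0x7800
  op=0x7800>>12=0x7 ⇒ ld (RR)
  rd: (w>>10)&0x3=0x2 → cx
  rs: (w>>8)&0x3=0x0 → ax
[0c] 70 00 → 0x7000
  op=0x7000>>12=0x7 ⇒ ld (RR)
  rd: (w>>10)&0x3=0x0 → ax
  rs: (w>>8)&0x3=0x0 → ax

ld dx, dx; ld cx, ax; ld ax, ax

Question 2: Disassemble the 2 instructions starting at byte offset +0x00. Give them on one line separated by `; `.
[00] 11 16 → 0x1116
  op=0x1116>>12=0x1 ⇒ lsli (RI)
  rd: (w>>10)&0x3=0x0 → ax
  imm: (w>>0)&0x3ff=0x116 → $278
[02] 9f fc → 0x9ffc
  op=0x9ffc>>12=0x9 ⇒ beq (J)
  imm: (w>>0)&0xfff=0xffc (s12→-4) → $-4

lsli ax, $278; beq $-4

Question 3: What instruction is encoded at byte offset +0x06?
off 0x06: read 8e 5c as big → 0x8e5c
  top 4b → 0x8 → subi [RI]
  rd@[11:10]=0x3 ⇒ dx
  imm@[9:0]=0x25c ⇒ $604

subi dx, $604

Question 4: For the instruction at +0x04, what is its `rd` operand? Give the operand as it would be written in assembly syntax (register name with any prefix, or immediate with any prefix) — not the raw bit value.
dx

+0x04: 4c 00 ⇒ word 0x4c00 (big)
  top 4b → 0x4 → neg [R]
  rd@[11:10]=0x3 ⇒ dx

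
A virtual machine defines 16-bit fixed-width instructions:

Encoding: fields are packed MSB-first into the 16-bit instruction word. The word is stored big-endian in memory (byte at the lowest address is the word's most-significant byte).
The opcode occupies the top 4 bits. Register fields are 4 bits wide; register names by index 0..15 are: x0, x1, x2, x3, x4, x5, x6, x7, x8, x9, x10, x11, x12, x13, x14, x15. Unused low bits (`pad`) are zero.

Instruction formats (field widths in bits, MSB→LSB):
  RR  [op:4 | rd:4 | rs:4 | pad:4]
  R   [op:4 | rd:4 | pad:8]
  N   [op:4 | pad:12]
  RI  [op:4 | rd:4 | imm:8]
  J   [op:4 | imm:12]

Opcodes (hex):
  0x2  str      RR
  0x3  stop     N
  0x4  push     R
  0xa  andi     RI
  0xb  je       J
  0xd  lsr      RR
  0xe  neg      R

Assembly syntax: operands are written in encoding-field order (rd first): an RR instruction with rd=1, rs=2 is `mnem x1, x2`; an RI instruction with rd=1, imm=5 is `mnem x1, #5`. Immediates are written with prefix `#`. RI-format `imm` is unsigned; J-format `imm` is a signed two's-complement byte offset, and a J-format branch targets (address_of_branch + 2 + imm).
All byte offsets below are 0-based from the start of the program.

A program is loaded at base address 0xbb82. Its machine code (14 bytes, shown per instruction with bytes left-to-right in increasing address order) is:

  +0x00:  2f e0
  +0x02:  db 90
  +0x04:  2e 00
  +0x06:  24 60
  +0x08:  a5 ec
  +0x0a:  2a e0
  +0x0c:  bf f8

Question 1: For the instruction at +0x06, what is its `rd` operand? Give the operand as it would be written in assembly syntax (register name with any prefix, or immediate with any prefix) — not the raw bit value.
x4

off 0x06: read 24 60 as big → 0x2460
  top 4b → 0x2 → str [RR]
  rd@[11:8]=0x4 ⇒ x4
  rs@[7:4]=0x6 ⇒ x6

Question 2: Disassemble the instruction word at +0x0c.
off 0x0c: read bf f8 as big → 0xbff8
  top 4b → 0xb → je [J]
  imm@[11:0]=0xff8 (s12→-8) ⇒ #-8

je #-8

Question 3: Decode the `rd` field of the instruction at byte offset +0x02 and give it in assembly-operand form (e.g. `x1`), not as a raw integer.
+0x02: db 90 ⇒ word 0xdb90 (big)
  op=0xdb90>>12=0xd ⇒ lsr (RR)
  rd: (w>>8)&0xf=0xb → x11
  rs: (w>>4)&0xf=0x9 → x9

x11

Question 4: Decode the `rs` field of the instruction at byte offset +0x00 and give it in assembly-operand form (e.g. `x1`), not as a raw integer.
off 0x00: read 2f e0 as big → 0x2fe0
  top 4b → 0x2 → str [RR]
  rd: (w>>8)&0xf=0xf → x15
  rs: (w>>4)&0xf=0xe → x14

x14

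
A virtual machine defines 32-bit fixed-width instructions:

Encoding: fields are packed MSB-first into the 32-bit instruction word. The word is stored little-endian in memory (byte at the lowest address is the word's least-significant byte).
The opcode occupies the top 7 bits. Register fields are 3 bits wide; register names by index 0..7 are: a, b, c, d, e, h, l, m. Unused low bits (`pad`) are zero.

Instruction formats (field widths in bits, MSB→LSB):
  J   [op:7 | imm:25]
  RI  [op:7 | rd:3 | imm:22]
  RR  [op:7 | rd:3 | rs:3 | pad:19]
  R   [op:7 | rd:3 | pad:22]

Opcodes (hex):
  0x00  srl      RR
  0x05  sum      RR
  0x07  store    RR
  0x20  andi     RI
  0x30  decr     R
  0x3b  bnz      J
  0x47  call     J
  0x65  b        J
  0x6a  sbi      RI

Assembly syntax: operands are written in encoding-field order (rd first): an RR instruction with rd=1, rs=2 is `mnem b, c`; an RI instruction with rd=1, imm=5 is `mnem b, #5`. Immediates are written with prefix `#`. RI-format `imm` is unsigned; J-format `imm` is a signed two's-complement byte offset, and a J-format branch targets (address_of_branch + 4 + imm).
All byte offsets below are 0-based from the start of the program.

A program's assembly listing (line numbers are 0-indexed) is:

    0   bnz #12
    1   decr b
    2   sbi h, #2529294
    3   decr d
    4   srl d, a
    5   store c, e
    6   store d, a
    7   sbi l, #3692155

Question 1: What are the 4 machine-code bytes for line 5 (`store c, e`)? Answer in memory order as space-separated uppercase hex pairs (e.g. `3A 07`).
5. store fields op=0x7:7|rd=2:3|rs=4:3|pad=0:19 → word 0ea00000h → 00 00 a0 0e

00 00 A0 0E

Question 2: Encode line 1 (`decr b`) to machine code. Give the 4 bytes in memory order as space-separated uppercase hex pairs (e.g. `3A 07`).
L1: decr op=0x30:7|rd=1:3|pad=0:22 ⇒ 0x60400000 ⇒ little 00 00 40 60

00 00 40 60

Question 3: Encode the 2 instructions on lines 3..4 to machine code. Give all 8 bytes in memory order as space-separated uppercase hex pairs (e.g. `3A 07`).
L3: decr op=0x30:7|rd=3:3|pad=0:22 ⇒ 0x60c00000 ⇒ little 00 00 c0 60
L4: srl op=0x0:7|rd=3:3|rs=0:3|pad=0:19 ⇒ 0x00c00000 ⇒ little 00 00 c0 00

00 00 C0 60 00 00 C0 00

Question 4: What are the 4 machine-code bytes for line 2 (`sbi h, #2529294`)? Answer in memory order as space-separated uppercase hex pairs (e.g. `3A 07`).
0E 98 66 D5

line 2 (sbi): pack op=0x6a:7|rd=5:3|imm=2529294:22 = 0xd566980e; little→ 0e 98 66 d5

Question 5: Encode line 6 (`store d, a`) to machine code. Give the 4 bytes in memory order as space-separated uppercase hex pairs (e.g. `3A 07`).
00 00 C0 0E

line 6 (store): pack op=0x7:7|rd=3:3|rs=0:3|pad=0:19 = 0x0ec00000; little→ 00 00 c0 0e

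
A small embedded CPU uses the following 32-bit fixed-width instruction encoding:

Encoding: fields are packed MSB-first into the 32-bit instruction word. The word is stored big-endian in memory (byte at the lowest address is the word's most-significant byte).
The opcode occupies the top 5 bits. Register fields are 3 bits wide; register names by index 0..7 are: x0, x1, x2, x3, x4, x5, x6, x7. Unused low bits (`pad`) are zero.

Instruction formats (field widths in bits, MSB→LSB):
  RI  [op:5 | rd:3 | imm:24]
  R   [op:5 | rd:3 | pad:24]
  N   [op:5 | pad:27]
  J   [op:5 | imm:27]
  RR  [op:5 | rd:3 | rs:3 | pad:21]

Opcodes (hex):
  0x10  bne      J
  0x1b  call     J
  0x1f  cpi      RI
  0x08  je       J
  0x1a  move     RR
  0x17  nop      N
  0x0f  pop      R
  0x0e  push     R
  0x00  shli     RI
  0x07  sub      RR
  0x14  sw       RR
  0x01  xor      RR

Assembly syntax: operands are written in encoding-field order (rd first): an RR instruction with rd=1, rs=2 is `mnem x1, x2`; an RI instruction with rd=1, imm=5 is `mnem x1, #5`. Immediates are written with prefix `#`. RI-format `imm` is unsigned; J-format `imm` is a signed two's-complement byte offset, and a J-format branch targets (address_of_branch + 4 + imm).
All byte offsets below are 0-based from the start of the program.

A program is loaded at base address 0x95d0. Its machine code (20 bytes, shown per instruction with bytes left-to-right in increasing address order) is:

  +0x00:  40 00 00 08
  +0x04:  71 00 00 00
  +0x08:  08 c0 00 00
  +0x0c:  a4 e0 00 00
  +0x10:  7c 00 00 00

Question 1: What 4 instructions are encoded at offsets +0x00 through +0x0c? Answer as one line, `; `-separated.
off 0x00: read 40 00 00 08 as big → 0x40000008
  top 5b → 0x8 → je [J]
  [26:0] imm=8 = #8
off 0x04: read 71 00 00 00 as big → 0x71000000
  top 5b → 0xe → push [R]
  [26:24] rd=1 = x1
off 0x08: read 08 c0 00 00 as big → 0x08c00000
  top 5b → 0x1 → xor [RR]
  [26:24] rd=0 = x0
  [23:21] rs=6 = x6
off 0x0c: read a4 e0 00 00 as big → 0xa4e00000
  top 5b → 0x14 → sw [RR]
  [26:24] rd=4 = x4
  [23:21] rs=7 = x7

je #8; push x1; xor x0, x6; sw x4, x7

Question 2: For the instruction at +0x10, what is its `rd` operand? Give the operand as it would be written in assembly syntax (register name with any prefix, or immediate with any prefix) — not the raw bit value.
x4

off 0x10: read 7c 00 00 00 as big → 0x7c000000
  top 5b → 0xf → pop [R]
  [26:24] rd=4 = x4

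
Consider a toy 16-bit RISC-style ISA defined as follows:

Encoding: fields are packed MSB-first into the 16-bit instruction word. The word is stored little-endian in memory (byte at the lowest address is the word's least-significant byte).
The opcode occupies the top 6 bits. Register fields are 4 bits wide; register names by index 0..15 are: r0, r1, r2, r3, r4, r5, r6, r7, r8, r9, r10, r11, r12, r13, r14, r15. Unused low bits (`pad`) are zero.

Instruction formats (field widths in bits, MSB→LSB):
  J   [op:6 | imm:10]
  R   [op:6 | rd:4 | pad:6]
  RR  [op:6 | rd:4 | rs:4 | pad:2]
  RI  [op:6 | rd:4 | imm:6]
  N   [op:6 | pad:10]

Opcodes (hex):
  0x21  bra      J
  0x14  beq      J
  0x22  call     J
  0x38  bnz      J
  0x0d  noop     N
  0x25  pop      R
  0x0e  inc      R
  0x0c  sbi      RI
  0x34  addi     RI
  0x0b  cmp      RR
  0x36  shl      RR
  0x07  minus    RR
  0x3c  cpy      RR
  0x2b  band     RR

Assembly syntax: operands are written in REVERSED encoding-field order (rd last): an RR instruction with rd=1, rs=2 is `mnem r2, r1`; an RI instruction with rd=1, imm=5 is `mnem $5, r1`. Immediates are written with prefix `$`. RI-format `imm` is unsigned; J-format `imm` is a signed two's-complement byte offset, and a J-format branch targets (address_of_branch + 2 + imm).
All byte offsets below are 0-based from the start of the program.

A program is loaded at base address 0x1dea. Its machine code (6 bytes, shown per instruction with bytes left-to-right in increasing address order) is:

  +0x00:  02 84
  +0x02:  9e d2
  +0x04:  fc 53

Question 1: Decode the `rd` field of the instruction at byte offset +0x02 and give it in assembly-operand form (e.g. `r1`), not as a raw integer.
r10

@+02  little-endian(9e d2) = 0xd29e
  op=0xd29e>>10=0x34 ⇒ addi (RI)
  rd@[9:6]=0xa ⇒ r10
  imm@[5:0]=0x1e ⇒ $30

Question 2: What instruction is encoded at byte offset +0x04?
beq $-4

@+04  little-endian(fc 53) = 0x53fc
  opcode bits[15:10]=0x14: beq/J
  [9:0] imm=1020 (s10→-4) = $-4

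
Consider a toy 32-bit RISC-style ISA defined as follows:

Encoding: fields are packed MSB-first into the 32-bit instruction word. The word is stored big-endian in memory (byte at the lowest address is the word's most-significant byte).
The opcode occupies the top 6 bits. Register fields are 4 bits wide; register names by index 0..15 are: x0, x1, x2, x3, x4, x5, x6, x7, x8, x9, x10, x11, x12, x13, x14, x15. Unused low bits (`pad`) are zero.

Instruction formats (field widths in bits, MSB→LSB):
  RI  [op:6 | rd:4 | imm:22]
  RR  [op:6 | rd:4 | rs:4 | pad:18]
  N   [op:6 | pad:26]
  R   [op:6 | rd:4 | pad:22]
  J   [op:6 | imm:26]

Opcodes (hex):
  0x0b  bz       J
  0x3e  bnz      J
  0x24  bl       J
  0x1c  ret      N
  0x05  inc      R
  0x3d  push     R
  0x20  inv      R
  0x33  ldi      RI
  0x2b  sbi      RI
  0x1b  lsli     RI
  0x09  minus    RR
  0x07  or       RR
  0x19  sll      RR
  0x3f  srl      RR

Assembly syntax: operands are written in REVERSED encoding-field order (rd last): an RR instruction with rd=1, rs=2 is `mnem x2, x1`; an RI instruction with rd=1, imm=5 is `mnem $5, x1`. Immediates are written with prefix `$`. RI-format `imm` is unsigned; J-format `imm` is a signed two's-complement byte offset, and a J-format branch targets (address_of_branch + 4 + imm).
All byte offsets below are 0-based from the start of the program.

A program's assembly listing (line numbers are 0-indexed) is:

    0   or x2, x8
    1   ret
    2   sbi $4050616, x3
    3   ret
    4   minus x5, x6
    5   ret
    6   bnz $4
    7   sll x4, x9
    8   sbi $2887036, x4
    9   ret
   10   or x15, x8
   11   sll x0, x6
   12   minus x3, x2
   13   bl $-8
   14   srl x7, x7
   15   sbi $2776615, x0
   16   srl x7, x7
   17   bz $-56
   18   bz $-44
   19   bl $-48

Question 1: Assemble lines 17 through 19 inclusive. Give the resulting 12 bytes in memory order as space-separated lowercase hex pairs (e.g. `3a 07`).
L17: bz op=0xb:6|imm=-56:26 ⇒ 0x2fffffc8 ⇒ big 2f ff ff c8
L18: bz op=0xb:6|imm=-44:26 ⇒ 0x2fffffd4 ⇒ big 2f ff ff d4
L19: bl op=0x24:6|imm=-48:26 ⇒ 0x93ffffd0 ⇒ big 93 ff ff d0

2f ff ff c8 2f ff ff d4 93 ff ff d0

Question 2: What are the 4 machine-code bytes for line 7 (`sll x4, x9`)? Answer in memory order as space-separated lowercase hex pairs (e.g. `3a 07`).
66 50 00 00

L7: sll op=0x19:6|rd=9:4|rs=4:4|pad=0:18 ⇒ 0x66500000 ⇒ big 66 50 00 00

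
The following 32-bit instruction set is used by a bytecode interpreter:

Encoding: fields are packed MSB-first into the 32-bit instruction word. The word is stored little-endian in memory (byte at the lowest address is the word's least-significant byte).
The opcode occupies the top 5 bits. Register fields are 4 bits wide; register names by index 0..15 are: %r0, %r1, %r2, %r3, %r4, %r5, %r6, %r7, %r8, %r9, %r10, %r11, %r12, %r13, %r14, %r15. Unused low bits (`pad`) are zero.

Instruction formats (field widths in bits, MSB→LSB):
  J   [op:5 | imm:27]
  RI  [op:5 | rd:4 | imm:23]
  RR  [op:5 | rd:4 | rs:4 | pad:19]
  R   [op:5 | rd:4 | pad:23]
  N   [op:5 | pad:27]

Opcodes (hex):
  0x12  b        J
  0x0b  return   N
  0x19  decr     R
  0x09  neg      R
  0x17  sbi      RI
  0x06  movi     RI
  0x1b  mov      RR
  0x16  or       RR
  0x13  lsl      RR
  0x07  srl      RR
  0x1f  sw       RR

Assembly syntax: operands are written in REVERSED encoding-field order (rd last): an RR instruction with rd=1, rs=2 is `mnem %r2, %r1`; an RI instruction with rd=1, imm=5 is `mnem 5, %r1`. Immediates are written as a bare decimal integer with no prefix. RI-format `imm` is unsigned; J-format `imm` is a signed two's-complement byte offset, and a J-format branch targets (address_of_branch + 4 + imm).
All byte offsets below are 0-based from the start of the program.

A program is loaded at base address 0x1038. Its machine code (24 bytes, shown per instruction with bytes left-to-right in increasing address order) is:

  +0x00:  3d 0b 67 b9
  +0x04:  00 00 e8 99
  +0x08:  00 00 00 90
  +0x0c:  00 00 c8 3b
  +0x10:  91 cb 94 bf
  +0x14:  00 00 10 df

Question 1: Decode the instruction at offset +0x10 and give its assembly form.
sbi 1362833, %r15

+0x10: 91 cb 94 bf ⇒ word 0xbf94cb91 (little)
  opcode bits[31:27]=0x17: sbi/RI
  rd@[26:23]=0xf ⇒ %r15
  imm@[22:0]=0x14cb91 ⇒ 1362833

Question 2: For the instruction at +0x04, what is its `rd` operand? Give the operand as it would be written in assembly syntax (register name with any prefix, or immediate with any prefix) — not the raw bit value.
@+04  little-endian(00 00 e8 99) = 0x99e80000
  op=0x99e80000>>27=0x13 ⇒ lsl (RR)
  [26:23] rd=3 = %r3
  [22:19] rs=13 = %r13

%r3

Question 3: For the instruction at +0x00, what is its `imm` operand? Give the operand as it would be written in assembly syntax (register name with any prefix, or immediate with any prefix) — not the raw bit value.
6753085

+0x00: 3d 0b 67 b9 ⇒ word 0xb9670b3d (little)
  op=0xb9670b3d>>27=0x17 ⇒ sbi (RI)
  rd@[26:23]=0x2 ⇒ %r2
  imm@[22:0]=0x670b3d ⇒ 6753085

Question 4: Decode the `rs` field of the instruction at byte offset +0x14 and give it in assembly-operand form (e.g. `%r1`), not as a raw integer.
%r2

+0x14: 00 00 10 df ⇒ word 0xdf100000 (little)
  top 5b → 0x1b → mov [RR]
  [26:23] rd=14 = %r14
  [22:19] rs=2 = %r2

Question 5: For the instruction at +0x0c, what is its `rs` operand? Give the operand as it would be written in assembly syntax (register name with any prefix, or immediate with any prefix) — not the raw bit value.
off 0x0c: read 00 00 c8 3b as little → 0x3bc80000
  top 5b → 0x7 → srl [RR]
  rd: (w>>23)&0xf=0x7 → %r7
  rs: (w>>19)&0xf=0x9 → %r9

%r9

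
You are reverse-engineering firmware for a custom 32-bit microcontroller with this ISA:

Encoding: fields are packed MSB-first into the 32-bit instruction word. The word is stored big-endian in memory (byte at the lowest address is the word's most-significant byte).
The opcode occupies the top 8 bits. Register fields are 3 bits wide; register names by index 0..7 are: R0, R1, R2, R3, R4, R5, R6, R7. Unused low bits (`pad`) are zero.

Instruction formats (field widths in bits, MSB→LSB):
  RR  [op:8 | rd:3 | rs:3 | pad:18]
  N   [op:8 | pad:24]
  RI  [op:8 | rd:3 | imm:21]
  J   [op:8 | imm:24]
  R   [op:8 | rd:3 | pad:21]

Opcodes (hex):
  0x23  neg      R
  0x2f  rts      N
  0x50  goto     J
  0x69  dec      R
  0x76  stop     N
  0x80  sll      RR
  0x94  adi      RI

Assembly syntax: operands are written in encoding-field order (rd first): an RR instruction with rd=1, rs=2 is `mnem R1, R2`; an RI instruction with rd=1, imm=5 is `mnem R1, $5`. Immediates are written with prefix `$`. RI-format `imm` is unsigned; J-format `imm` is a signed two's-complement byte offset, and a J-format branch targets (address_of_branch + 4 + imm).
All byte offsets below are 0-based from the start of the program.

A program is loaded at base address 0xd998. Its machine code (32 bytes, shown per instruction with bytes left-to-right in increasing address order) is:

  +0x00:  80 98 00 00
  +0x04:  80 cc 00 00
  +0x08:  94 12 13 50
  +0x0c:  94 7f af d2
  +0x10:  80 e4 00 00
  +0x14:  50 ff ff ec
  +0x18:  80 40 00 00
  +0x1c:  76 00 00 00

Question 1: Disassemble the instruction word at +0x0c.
[0c] 94 7f af d2 → 0x947fafd2
  top 8b → 0x94 → adi [RI]
  rd: (w>>21)&0x7=0x3 → R3
  imm: (w>>0)&0x1fffff=0x1fafd2 → $2076626

adi R3, $2076626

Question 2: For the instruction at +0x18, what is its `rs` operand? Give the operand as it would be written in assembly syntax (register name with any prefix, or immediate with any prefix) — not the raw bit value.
[18] 80 40 00 00 → 0x80400000
  top 8b → 0x80 → sll [RR]
  rd: (w>>21)&0x7=0x2 → R2
  rs: (w>>18)&0x7=0x0 → R0

R0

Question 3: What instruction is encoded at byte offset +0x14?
[14] 50 ff ff ec → 0x50ffffec
  opcode bits[31:24]=0x50: goto/J
  imm@[23:0]=0xffffec (s24→-20) ⇒ $-20

goto $-20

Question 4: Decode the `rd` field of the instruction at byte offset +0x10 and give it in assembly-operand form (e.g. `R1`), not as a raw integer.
R7

off 0x10: read 80 e4 00 00 as big → 0x80e40000
  opcode bits[31:24]=0x80: sll/RR
  [23:21] rd=7 = R7
  [20:18] rs=1 = R1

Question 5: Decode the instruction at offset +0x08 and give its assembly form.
adi R0, $1184592

[08] 94 12 13 50 → 0x94121350
  top 8b → 0x94 → adi [RI]
  rd@[23:21]=0x0 ⇒ R0
  imm@[20:0]=0x121350 ⇒ $1184592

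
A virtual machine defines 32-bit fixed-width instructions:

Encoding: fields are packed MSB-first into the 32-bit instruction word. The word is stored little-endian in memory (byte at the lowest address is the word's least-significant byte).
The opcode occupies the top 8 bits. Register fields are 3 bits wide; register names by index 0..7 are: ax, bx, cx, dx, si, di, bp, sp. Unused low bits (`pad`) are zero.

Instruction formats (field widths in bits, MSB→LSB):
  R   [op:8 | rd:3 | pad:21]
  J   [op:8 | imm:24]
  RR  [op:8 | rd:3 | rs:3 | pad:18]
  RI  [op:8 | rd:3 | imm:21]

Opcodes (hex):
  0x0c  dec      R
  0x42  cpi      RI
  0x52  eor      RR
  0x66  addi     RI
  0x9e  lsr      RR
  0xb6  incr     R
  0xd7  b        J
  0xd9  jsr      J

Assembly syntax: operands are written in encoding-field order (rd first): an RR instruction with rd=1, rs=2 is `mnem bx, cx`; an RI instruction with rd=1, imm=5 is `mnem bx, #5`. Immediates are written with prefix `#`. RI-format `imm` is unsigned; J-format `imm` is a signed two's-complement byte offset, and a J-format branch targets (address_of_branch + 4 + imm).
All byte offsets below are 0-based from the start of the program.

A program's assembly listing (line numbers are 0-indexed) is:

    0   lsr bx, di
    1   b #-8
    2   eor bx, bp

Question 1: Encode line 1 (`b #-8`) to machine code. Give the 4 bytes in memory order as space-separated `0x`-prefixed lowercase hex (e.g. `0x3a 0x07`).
line 1 (b): pack op=0xd7:8|imm=-8:24 = 0xd7fffff8; little→ f8 ff ff d7

0xf8 0xff 0xff 0xd7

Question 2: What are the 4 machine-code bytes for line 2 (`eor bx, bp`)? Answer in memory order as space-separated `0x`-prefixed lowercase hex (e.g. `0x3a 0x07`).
0x00 0x00 0x38 0x52

line 2 (eor): pack op=0x52:8|rd=1:3|rs=6:3|pad=0:18 = 0x52380000; little→ 00 00 38 52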